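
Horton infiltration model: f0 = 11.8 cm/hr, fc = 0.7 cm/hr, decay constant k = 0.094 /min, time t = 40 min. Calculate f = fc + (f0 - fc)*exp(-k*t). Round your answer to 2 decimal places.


Step 1: f = fc + (f0 - fc) * exp(-k * t)
Step 2: exp(-0.094 * 40) = 0.023284
Step 3: f = 0.7 + (11.8 - 0.7) * 0.023284
Step 4: f = 0.7 + 11.1 * 0.023284
Step 5: f = 0.96 cm/hr

0.96


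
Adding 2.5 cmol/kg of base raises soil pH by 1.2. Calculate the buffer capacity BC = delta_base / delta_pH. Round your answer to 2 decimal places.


Step 1: BC = change in base / change in pH
Step 2: BC = 2.5 / 1.2
Step 3: BC = 2.08 cmol/(kg*pH unit)

2.08


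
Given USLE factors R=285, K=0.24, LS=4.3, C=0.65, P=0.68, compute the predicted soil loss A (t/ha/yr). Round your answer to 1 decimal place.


Step 1: A = R * K * LS * C * P
Step 2: R * K = 285 * 0.24 = 68.4
Step 3: (R*K) * LS = 68.4 * 4.3 = 294.12
Step 4: * C * P = 294.12 * 0.65 * 0.68 = 130.0
Step 5: A = 130.0 t/(ha*yr)

130.0


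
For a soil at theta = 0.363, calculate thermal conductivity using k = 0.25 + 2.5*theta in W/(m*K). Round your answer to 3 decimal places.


Step 1: k = 0.25 + 2.5 * theta
Step 2: k = 0.25 + 2.5 * 0.363
Step 3: k = 0.25 + 0.908
Step 4: k = 1.158 W/(m*K)

1.158


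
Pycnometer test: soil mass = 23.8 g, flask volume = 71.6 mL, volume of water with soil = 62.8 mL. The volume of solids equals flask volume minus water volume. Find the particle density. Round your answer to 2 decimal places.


Step 1: Volume of solids = flask volume - water volume with soil
Step 2: V_solids = 71.6 - 62.8 = 8.8 mL
Step 3: Particle density = mass / V_solids = 23.8 / 8.8 = 2.7 g/cm^3

2.7


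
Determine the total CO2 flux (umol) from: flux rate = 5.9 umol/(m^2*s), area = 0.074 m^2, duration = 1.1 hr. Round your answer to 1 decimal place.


Step 1: Convert time to seconds: 1.1 hr * 3600 = 3960.0 s
Step 2: Total = flux * area * time_s
Step 3: Total = 5.9 * 0.074 * 3960.0
Step 4: Total = 1728.9 umol

1728.9


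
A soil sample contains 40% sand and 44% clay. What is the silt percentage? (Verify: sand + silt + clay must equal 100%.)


Step 1: sand + silt + clay = 100%
Step 2: silt = 100 - sand - clay
Step 3: silt = 100 - 40 - 44
Step 4: silt = 16%

16


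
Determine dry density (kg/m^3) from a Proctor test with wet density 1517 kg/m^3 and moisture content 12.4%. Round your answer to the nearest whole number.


Step 1: Dry density = wet density / (1 + w/100)
Step 2: Dry density = 1517 / (1 + 12.4/100)
Step 3: Dry density = 1517 / 1.124
Step 4: Dry density = 1350 kg/m^3

1350


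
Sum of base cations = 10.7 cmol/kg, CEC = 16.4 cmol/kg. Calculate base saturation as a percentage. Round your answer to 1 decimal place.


Step 1: BS = 100 * (sum of bases) / CEC
Step 2: BS = 100 * 10.7 / 16.4
Step 3: BS = 65.2%

65.2


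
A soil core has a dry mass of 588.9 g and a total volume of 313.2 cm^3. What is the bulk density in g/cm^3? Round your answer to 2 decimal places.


Step 1: Identify the formula: BD = dry mass / volume
Step 2: Substitute values: BD = 588.9 / 313.2
Step 3: BD = 1.88 g/cm^3

1.88


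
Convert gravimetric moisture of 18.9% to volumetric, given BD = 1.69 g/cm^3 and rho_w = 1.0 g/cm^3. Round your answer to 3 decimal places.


Step 1: theta = (w / 100) * BD / rho_w
Step 2: theta = (18.9 / 100) * 1.69 / 1.0
Step 3: theta = 0.189 * 1.69
Step 4: theta = 0.319

0.319


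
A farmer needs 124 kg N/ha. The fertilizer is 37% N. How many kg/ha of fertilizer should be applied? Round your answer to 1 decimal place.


Step 1: Fertilizer rate = target N / (N content / 100)
Step 2: Rate = 124 / (37 / 100)
Step 3: Rate = 124 / 0.37
Step 4: Rate = 335.1 kg/ha

335.1


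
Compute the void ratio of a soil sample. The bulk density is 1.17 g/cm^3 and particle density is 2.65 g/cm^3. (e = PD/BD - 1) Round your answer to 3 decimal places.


Step 1: e = PD / BD - 1
Step 2: e = 2.65 / 1.17 - 1
Step 3: e = 2.26496 - 1
Step 4: e = 1.265

1.265


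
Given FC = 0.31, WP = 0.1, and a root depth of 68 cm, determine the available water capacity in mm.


Step 1: Available water = (FC - WP) * depth * 10
Step 2: AW = (0.31 - 0.1) * 68 * 10
Step 3: AW = 0.21 * 68 * 10
Step 4: AW = 142.8 mm

142.8


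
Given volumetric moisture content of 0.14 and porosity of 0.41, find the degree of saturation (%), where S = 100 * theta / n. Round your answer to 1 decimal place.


Step 1: S = 100 * theta_v / n
Step 2: S = 100 * 0.14 / 0.41
Step 3: S = 34.1%

34.1


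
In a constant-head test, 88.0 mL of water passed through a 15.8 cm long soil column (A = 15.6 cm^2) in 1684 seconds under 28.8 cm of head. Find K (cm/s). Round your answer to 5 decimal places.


Step 1: K = Q * L / (A * t * h)
Step 2: Numerator = 88.0 * 15.8 = 1390.4
Step 3: Denominator = 15.6 * 1684 * 28.8 = 756587.52
Step 4: K = 1390.4 / 756587.52 = 0.00184 cm/s

0.00184


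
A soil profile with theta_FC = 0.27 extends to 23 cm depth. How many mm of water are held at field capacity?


Step 1: Water (mm) = theta_FC * depth (cm) * 10
Step 2: Water = 0.27 * 23 * 10
Step 3: Water = 62.1 mm

62.1


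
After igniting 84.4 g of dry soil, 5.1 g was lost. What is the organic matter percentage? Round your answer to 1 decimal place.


Step 1: OM% = 100 * LOI / sample mass
Step 2: OM = 100 * 5.1 / 84.4
Step 3: OM = 6.0%

6.0


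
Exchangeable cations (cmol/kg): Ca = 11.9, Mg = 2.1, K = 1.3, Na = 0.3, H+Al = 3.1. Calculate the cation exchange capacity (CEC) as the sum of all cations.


Step 1: CEC = Ca + Mg + K + Na + (H+Al)
Step 2: CEC = 11.9 + 2.1 + 1.3 + 0.3 + 3.1
Step 3: CEC = 18.7 cmol/kg

18.7


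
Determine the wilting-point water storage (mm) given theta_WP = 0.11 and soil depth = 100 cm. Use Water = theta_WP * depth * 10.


Step 1: Water (mm) = theta_WP * depth * 10
Step 2: Water = 0.11 * 100 * 10
Step 3: Water = 110.0 mm

110.0


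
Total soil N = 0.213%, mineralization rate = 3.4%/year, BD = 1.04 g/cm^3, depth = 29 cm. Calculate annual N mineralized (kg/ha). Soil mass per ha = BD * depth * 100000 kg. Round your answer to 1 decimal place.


Step 1: Soil mass per ha = BD * depth * 100000 = 1.04 * 29 * 100000 = 3016000 kg
Step 2: Total N pool = soil mass * N%/100 = 3016000 * 0.213/100 = 6424.08 kg/ha
Step 3: N mineralized = N pool * rate%/100 = 6424.08 * 3.4/100 = 218.4 kg/ha/yr

218.4


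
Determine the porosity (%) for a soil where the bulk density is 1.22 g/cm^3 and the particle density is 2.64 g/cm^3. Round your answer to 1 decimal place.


Step 1: Formula: n = 100 * (1 - BD / PD)
Step 2: n = 100 * (1 - 1.22 / 2.64)
Step 3: n = 100 * (1 - 0.46212)
Step 4: n = 53.8%

53.8


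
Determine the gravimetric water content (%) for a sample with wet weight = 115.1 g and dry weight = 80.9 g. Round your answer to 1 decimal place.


Step 1: Water mass = wet - dry = 115.1 - 80.9 = 34.2 g
Step 2: w = 100 * water mass / dry mass
Step 3: w = 100 * 34.2 / 80.9 = 42.3%

42.3


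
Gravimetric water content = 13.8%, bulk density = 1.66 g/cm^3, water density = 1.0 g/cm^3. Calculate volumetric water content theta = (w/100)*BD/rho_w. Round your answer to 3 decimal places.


Step 1: theta = (w / 100) * BD / rho_w
Step 2: theta = (13.8 / 100) * 1.66 / 1.0
Step 3: theta = 0.138 * 1.66
Step 4: theta = 0.229

0.229


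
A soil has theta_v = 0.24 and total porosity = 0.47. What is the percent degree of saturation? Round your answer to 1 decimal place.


Step 1: S = 100 * theta_v / n
Step 2: S = 100 * 0.24 / 0.47
Step 3: S = 51.1%

51.1


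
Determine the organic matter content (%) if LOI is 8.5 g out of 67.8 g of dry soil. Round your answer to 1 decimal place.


Step 1: OM% = 100 * LOI / sample mass
Step 2: OM = 100 * 8.5 / 67.8
Step 3: OM = 12.5%

12.5


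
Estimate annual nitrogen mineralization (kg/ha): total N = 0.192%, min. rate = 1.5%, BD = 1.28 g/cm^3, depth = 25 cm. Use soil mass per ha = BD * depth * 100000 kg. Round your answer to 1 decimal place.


Step 1: Soil mass per ha = BD * depth * 100000 = 1.28 * 25 * 100000 = 3200000 kg
Step 2: Total N pool = soil mass * N%/100 = 3200000 * 0.192/100 = 6144.0 kg/ha
Step 3: N mineralized = N pool * rate%/100 = 6144.0 * 1.5/100 = 92.2 kg/ha/yr

92.2


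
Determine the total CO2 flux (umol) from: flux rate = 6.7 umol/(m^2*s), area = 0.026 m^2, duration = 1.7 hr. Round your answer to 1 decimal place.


Step 1: Convert time to seconds: 1.7 hr * 3600 = 6120.0 s
Step 2: Total = flux * area * time_s
Step 3: Total = 6.7 * 0.026 * 6120.0
Step 4: Total = 1066.1 umol

1066.1


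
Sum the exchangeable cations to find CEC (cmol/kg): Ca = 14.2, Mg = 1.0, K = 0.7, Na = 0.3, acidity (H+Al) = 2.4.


Step 1: CEC = Ca + Mg + K + Na + (H+Al)
Step 2: CEC = 14.2 + 1.0 + 0.7 + 0.3 + 2.4
Step 3: CEC = 18.6 cmol/kg

18.6


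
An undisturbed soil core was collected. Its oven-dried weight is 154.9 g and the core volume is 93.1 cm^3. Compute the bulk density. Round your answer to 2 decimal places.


Step 1: Identify the formula: BD = dry mass / volume
Step 2: Substitute values: BD = 154.9 / 93.1
Step 3: BD = 1.66 g/cm^3

1.66


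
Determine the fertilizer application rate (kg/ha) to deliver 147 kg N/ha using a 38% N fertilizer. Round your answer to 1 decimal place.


Step 1: Fertilizer rate = target N / (N content / 100)
Step 2: Rate = 147 / (38 / 100)
Step 3: Rate = 147 / 0.38
Step 4: Rate = 386.8 kg/ha

386.8


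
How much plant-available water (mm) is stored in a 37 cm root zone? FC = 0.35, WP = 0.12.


Step 1: Available water = (FC - WP) * depth * 10
Step 2: AW = (0.35 - 0.12) * 37 * 10
Step 3: AW = 0.23 * 37 * 10
Step 4: AW = 85.1 mm

85.1


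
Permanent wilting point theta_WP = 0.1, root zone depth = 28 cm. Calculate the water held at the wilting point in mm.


Step 1: Water (mm) = theta_WP * depth * 10
Step 2: Water = 0.1 * 28 * 10
Step 3: Water = 28.0 mm

28.0


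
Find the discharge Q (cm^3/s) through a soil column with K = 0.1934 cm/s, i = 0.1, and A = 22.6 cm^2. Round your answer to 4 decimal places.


Step 1: Apply Darcy's law: Q = K * i * A
Step 2: Q = 0.1934 * 0.1 * 22.6
Step 3: Q = 0.4371 cm^3/s

0.4371


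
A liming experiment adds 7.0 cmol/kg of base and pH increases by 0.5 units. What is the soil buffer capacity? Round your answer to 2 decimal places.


Step 1: BC = change in base / change in pH
Step 2: BC = 7.0 / 0.5
Step 3: BC = 14.0 cmol/(kg*pH unit)

14.0


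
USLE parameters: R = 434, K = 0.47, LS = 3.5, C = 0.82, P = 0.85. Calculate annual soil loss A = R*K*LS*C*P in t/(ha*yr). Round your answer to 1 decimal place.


Step 1: A = R * K * LS * C * P
Step 2: R * K = 434 * 0.47 = 203.98
Step 3: (R*K) * LS = 203.98 * 3.5 = 713.93
Step 4: * C * P = 713.93 * 0.82 * 0.85 = 497.6
Step 5: A = 497.6 t/(ha*yr)

497.6


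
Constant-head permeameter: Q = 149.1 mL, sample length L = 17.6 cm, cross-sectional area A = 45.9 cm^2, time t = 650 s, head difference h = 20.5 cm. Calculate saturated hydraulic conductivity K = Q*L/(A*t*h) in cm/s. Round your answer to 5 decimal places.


Step 1: K = Q * L / (A * t * h)
Step 2: Numerator = 149.1 * 17.6 = 2624.16
Step 3: Denominator = 45.9 * 650 * 20.5 = 611617.5
Step 4: K = 2624.16 / 611617.5 = 0.00429 cm/s

0.00429


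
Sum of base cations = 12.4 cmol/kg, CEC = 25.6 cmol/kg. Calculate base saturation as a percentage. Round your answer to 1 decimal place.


Step 1: BS = 100 * (sum of bases) / CEC
Step 2: BS = 100 * 12.4 / 25.6
Step 3: BS = 48.4%

48.4


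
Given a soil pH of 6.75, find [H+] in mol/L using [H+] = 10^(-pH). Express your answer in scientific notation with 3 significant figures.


Step 1: [H+] = 10^(-pH)
Step 2: [H+] = 10^(-6.75)
Step 3: [H+] = 1.78e-07 mol/L

1.78e-07


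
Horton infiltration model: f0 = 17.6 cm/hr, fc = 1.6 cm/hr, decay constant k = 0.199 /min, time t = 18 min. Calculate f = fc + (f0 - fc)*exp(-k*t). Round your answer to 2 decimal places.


Step 1: f = fc + (f0 - fc) * exp(-k * t)
Step 2: exp(-0.199 * 18) = 0.02782
Step 3: f = 1.6 + (17.6 - 1.6) * 0.02782
Step 4: f = 1.6 + 16.0 * 0.02782
Step 5: f = 2.05 cm/hr

2.05


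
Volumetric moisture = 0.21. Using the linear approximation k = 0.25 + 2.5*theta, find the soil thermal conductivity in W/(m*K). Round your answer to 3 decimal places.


Step 1: k = 0.25 + 2.5 * theta
Step 2: k = 0.25 + 2.5 * 0.21
Step 3: k = 0.25 + 0.525
Step 4: k = 0.775 W/(m*K)

0.775


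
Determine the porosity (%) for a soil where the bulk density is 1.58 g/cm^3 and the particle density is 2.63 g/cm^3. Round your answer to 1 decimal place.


Step 1: Formula: n = 100 * (1 - BD / PD)
Step 2: n = 100 * (1 - 1.58 / 2.63)
Step 3: n = 100 * (1 - 0.60076)
Step 4: n = 39.9%

39.9


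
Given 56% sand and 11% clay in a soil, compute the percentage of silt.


Step 1: sand + silt + clay = 100%
Step 2: silt = 100 - sand - clay
Step 3: silt = 100 - 56 - 11
Step 4: silt = 33%

33


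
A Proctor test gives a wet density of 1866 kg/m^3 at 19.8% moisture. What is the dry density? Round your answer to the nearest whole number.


Step 1: Dry density = wet density / (1 + w/100)
Step 2: Dry density = 1866 / (1 + 19.8/100)
Step 3: Dry density = 1866 / 1.198
Step 4: Dry density = 1558 kg/m^3

1558


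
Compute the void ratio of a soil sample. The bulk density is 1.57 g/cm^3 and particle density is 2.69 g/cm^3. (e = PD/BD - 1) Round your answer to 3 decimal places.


Step 1: e = PD / BD - 1
Step 2: e = 2.69 / 1.57 - 1
Step 3: e = 1.71338 - 1
Step 4: e = 0.713

0.713


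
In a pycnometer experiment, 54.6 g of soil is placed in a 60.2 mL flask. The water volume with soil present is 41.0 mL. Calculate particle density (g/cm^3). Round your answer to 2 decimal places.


Step 1: Volume of solids = flask volume - water volume with soil
Step 2: V_solids = 60.2 - 41.0 = 19.2 mL
Step 3: Particle density = mass / V_solids = 54.6 / 19.2 = 2.84 g/cm^3

2.84


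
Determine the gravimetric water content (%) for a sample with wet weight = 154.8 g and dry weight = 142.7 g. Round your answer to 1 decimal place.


Step 1: Water mass = wet - dry = 154.8 - 142.7 = 12.1 g
Step 2: w = 100 * water mass / dry mass
Step 3: w = 100 * 12.1 / 142.7 = 8.5%

8.5


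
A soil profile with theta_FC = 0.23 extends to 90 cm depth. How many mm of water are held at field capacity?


Step 1: Water (mm) = theta_FC * depth (cm) * 10
Step 2: Water = 0.23 * 90 * 10
Step 3: Water = 207.0 mm

207.0


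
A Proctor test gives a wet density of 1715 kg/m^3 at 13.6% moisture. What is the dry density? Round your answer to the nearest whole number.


Step 1: Dry density = wet density / (1 + w/100)
Step 2: Dry density = 1715 / (1 + 13.6/100)
Step 3: Dry density = 1715 / 1.136
Step 4: Dry density = 1510 kg/m^3

1510


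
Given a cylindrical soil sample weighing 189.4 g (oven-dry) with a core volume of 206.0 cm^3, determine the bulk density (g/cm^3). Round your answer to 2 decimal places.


Step 1: Identify the formula: BD = dry mass / volume
Step 2: Substitute values: BD = 189.4 / 206.0
Step 3: BD = 0.92 g/cm^3

0.92


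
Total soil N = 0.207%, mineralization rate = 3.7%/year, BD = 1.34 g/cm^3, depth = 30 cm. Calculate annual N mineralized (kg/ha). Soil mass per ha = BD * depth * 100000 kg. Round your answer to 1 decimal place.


Step 1: Soil mass per ha = BD * depth * 100000 = 1.34 * 30 * 100000 = 4020000 kg
Step 2: Total N pool = soil mass * N%/100 = 4020000 * 0.207/100 = 8321.4 kg/ha
Step 3: N mineralized = N pool * rate%/100 = 8321.4 * 3.7/100 = 307.9 kg/ha/yr

307.9


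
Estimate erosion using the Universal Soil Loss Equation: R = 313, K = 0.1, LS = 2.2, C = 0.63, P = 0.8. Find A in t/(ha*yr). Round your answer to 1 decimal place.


Step 1: A = R * K * LS * C * P
Step 2: R * K = 313 * 0.1 = 31.3
Step 3: (R*K) * LS = 31.3 * 2.2 = 68.86
Step 4: * C * P = 68.86 * 0.63 * 0.8 = 34.7
Step 5: A = 34.7 t/(ha*yr)

34.7


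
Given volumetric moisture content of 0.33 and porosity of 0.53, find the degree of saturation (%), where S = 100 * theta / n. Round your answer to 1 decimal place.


Step 1: S = 100 * theta_v / n
Step 2: S = 100 * 0.33 / 0.53
Step 3: S = 62.3%

62.3


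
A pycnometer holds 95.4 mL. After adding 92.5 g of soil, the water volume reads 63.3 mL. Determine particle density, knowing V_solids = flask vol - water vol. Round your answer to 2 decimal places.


Step 1: Volume of solids = flask volume - water volume with soil
Step 2: V_solids = 95.4 - 63.3 = 32.1 mL
Step 3: Particle density = mass / V_solids = 92.5 / 32.1 = 2.88 g/cm^3

2.88


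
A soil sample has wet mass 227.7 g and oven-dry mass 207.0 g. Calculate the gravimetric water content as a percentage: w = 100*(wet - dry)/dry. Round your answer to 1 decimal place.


Step 1: Water mass = wet - dry = 227.7 - 207.0 = 20.7 g
Step 2: w = 100 * water mass / dry mass
Step 3: w = 100 * 20.7 / 207.0 = 10.0%

10.0


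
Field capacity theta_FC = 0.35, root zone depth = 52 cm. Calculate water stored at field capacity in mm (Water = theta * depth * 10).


Step 1: Water (mm) = theta_FC * depth (cm) * 10
Step 2: Water = 0.35 * 52 * 10
Step 3: Water = 182.0 mm

182.0


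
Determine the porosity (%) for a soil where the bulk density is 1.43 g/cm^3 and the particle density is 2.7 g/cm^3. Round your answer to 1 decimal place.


Step 1: Formula: n = 100 * (1 - BD / PD)
Step 2: n = 100 * (1 - 1.43 / 2.7)
Step 3: n = 100 * (1 - 0.52963)
Step 4: n = 47.0%

47.0


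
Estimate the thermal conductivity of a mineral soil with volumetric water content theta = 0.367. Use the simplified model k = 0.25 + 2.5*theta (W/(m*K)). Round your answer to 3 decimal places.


Step 1: k = 0.25 + 2.5 * theta
Step 2: k = 0.25 + 2.5 * 0.367
Step 3: k = 0.25 + 0.918
Step 4: k = 1.168 W/(m*K)

1.168


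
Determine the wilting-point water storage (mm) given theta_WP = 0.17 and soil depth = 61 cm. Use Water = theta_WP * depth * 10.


Step 1: Water (mm) = theta_WP * depth * 10
Step 2: Water = 0.17 * 61 * 10
Step 3: Water = 103.7 mm

103.7


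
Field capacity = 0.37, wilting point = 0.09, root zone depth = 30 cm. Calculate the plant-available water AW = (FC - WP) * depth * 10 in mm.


Step 1: Available water = (FC - WP) * depth * 10
Step 2: AW = (0.37 - 0.09) * 30 * 10
Step 3: AW = 0.28 * 30 * 10
Step 4: AW = 84.0 mm

84.0


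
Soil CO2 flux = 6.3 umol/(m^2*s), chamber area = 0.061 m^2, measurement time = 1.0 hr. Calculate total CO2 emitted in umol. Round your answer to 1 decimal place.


Step 1: Convert time to seconds: 1.0 hr * 3600 = 3600.0 s
Step 2: Total = flux * area * time_s
Step 3: Total = 6.3 * 0.061 * 3600.0
Step 4: Total = 1383.5 umol

1383.5


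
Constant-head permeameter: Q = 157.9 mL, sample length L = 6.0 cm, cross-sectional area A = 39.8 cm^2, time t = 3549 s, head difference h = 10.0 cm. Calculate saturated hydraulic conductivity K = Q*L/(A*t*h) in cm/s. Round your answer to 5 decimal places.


Step 1: K = Q * L / (A * t * h)
Step 2: Numerator = 157.9 * 6.0 = 947.4
Step 3: Denominator = 39.8 * 3549 * 10.0 = 1412502.0
Step 4: K = 947.4 / 1412502.0 = 0.00067 cm/s

0.00067


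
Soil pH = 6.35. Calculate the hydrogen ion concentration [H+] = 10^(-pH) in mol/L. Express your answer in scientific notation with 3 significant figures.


Step 1: [H+] = 10^(-pH)
Step 2: [H+] = 10^(-6.35)
Step 3: [H+] = 4.47e-07 mol/L

4.47e-07


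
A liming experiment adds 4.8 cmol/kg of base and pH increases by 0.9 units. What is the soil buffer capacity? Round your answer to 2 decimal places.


Step 1: BC = change in base / change in pH
Step 2: BC = 4.8 / 0.9
Step 3: BC = 5.33 cmol/(kg*pH unit)

5.33


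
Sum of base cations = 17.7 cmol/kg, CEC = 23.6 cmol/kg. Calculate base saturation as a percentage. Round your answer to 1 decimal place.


Step 1: BS = 100 * (sum of bases) / CEC
Step 2: BS = 100 * 17.7 / 23.6
Step 3: BS = 75.0%

75.0


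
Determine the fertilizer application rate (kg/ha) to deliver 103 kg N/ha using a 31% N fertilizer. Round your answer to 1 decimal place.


Step 1: Fertilizer rate = target N / (N content / 100)
Step 2: Rate = 103 / (31 / 100)
Step 3: Rate = 103 / 0.31
Step 4: Rate = 332.3 kg/ha

332.3


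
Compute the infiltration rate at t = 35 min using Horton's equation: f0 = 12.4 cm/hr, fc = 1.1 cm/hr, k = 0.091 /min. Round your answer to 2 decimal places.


Step 1: f = fc + (f0 - fc) * exp(-k * t)
Step 2: exp(-0.091 * 35) = 0.041378
Step 3: f = 1.1 + (12.4 - 1.1) * 0.041378
Step 4: f = 1.1 + 11.3 * 0.041378
Step 5: f = 1.57 cm/hr

1.57


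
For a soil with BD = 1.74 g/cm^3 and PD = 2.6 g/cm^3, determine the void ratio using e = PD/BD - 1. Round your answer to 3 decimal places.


Step 1: e = PD / BD - 1
Step 2: e = 2.6 / 1.74 - 1
Step 3: e = 1.49425 - 1
Step 4: e = 0.494

0.494


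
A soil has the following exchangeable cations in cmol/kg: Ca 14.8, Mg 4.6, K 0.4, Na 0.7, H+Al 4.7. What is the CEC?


Step 1: CEC = Ca + Mg + K + Na + (H+Al)
Step 2: CEC = 14.8 + 4.6 + 0.4 + 0.7 + 4.7
Step 3: CEC = 25.2 cmol/kg

25.2


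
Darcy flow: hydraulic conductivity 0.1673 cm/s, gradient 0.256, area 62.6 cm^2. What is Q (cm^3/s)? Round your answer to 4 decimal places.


Step 1: Apply Darcy's law: Q = K * i * A
Step 2: Q = 0.1673 * 0.256 * 62.6
Step 3: Q = 2.6811 cm^3/s

2.6811


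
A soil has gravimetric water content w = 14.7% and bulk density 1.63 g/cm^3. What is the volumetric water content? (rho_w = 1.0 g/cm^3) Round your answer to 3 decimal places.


Step 1: theta = (w / 100) * BD / rho_w
Step 2: theta = (14.7 / 100) * 1.63 / 1.0
Step 3: theta = 0.147 * 1.63
Step 4: theta = 0.24

0.24


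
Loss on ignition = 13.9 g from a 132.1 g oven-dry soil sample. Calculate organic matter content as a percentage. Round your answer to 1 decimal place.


Step 1: OM% = 100 * LOI / sample mass
Step 2: OM = 100 * 13.9 / 132.1
Step 3: OM = 10.5%

10.5


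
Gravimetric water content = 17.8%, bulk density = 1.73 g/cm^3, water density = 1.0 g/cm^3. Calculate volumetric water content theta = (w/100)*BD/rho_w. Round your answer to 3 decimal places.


Step 1: theta = (w / 100) * BD / rho_w
Step 2: theta = (17.8 / 100) * 1.73 / 1.0
Step 3: theta = 0.178 * 1.73
Step 4: theta = 0.308

0.308


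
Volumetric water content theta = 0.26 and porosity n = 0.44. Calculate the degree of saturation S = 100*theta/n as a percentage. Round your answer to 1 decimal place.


Step 1: S = 100 * theta_v / n
Step 2: S = 100 * 0.26 / 0.44
Step 3: S = 59.1%

59.1


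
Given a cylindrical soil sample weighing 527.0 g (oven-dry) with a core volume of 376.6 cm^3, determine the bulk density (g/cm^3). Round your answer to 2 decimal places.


Step 1: Identify the formula: BD = dry mass / volume
Step 2: Substitute values: BD = 527.0 / 376.6
Step 3: BD = 1.4 g/cm^3

1.4


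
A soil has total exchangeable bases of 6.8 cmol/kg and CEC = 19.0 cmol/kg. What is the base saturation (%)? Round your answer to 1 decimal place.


Step 1: BS = 100 * (sum of bases) / CEC
Step 2: BS = 100 * 6.8 / 19.0
Step 3: BS = 35.8%

35.8


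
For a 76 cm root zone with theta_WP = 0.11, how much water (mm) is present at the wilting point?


Step 1: Water (mm) = theta_WP * depth * 10
Step 2: Water = 0.11 * 76 * 10
Step 3: Water = 83.6 mm

83.6


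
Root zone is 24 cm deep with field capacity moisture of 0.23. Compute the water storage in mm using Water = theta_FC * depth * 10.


Step 1: Water (mm) = theta_FC * depth (cm) * 10
Step 2: Water = 0.23 * 24 * 10
Step 3: Water = 55.2 mm

55.2


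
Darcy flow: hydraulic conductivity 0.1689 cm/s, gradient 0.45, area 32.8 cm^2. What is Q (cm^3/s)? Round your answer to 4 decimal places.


Step 1: Apply Darcy's law: Q = K * i * A
Step 2: Q = 0.1689 * 0.45 * 32.8
Step 3: Q = 2.493 cm^3/s

2.493


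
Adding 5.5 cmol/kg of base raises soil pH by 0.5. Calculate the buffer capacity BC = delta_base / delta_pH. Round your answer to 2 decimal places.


Step 1: BC = change in base / change in pH
Step 2: BC = 5.5 / 0.5
Step 3: BC = 11.0 cmol/(kg*pH unit)

11.0


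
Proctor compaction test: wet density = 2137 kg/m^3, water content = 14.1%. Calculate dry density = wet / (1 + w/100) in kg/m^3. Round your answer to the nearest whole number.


Step 1: Dry density = wet density / (1 + w/100)
Step 2: Dry density = 2137 / (1 + 14.1/100)
Step 3: Dry density = 2137 / 1.141
Step 4: Dry density = 1873 kg/m^3

1873


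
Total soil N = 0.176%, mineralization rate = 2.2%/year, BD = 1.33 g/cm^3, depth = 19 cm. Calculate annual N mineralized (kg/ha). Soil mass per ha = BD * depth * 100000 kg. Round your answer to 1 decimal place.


Step 1: Soil mass per ha = BD * depth * 100000 = 1.33 * 19 * 100000 = 2527000 kg
Step 2: Total N pool = soil mass * N%/100 = 2527000 * 0.176/100 = 4447.52 kg/ha
Step 3: N mineralized = N pool * rate%/100 = 4447.52 * 2.2/100 = 97.8 kg/ha/yr

97.8


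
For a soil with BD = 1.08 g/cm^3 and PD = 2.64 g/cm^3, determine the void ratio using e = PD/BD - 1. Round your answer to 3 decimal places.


Step 1: e = PD / BD - 1
Step 2: e = 2.64 / 1.08 - 1
Step 3: e = 2.44444 - 1
Step 4: e = 1.444

1.444


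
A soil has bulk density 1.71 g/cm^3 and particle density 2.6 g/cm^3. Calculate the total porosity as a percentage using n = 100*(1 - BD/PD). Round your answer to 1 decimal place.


Step 1: Formula: n = 100 * (1 - BD / PD)
Step 2: n = 100 * (1 - 1.71 / 2.6)
Step 3: n = 100 * (1 - 0.65769)
Step 4: n = 34.2%

34.2


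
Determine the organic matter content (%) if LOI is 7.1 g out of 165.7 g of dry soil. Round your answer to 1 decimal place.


Step 1: OM% = 100 * LOI / sample mass
Step 2: OM = 100 * 7.1 / 165.7
Step 3: OM = 4.3%

4.3


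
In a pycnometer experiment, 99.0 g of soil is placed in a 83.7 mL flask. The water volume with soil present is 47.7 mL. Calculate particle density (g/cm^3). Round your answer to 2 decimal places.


Step 1: Volume of solids = flask volume - water volume with soil
Step 2: V_solids = 83.7 - 47.7 = 36.0 mL
Step 3: Particle density = mass / V_solids = 99.0 / 36.0 = 2.75 g/cm^3

2.75


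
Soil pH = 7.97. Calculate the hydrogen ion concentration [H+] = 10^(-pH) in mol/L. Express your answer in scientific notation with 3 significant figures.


Step 1: [H+] = 10^(-pH)
Step 2: [H+] = 10^(-7.97)
Step 3: [H+] = 1.07e-08 mol/L

1.07e-08


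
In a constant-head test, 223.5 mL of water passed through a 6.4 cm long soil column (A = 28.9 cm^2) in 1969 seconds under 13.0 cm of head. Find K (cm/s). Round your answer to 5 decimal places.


Step 1: K = Q * L / (A * t * h)
Step 2: Numerator = 223.5 * 6.4 = 1430.4
Step 3: Denominator = 28.9 * 1969 * 13.0 = 739753.3
Step 4: K = 1430.4 / 739753.3 = 0.00193 cm/s

0.00193


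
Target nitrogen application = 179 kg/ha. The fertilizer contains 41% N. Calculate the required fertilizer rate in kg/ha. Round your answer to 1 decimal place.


Step 1: Fertilizer rate = target N / (N content / 100)
Step 2: Rate = 179 / (41 / 100)
Step 3: Rate = 179 / 0.41
Step 4: Rate = 436.6 kg/ha

436.6


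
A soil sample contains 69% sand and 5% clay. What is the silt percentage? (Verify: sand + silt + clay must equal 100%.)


Step 1: sand + silt + clay = 100%
Step 2: silt = 100 - sand - clay
Step 3: silt = 100 - 69 - 5
Step 4: silt = 26%

26


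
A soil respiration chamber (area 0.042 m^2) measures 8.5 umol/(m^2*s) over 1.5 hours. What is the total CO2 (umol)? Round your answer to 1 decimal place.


Step 1: Convert time to seconds: 1.5 hr * 3600 = 5400.0 s
Step 2: Total = flux * area * time_s
Step 3: Total = 8.5 * 0.042 * 5400.0
Step 4: Total = 1927.8 umol

1927.8


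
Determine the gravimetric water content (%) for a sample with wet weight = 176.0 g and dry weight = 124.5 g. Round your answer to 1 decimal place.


Step 1: Water mass = wet - dry = 176.0 - 124.5 = 51.5 g
Step 2: w = 100 * water mass / dry mass
Step 3: w = 100 * 51.5 / 124.5 = 41.4%

41.4


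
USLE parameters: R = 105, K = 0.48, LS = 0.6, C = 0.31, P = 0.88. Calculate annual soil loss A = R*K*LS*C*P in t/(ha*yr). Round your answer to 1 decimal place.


Step 1: A = R * K * LS * C * P
Step 2: R * K = 105 * 0.48 = 50.4
Step 3: (R*K) * LS = 50.4 * 0.6 = 30.24
Step 4: * C * P = 30.24 * 0.31 * 0.88 = 8.2
Step 5: A = 8.2 t/(ha*yr)

8.2


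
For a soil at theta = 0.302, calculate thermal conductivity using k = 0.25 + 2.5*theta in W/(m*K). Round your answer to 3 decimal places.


Step 1: k = 0.25 + 2.5 * theta
Step 2: k = 0.25 + 2.5 * 0.302
Step 3: k = 0.25 + 0.755
Step 4: k = 1.005 W/(m*K)

1.005


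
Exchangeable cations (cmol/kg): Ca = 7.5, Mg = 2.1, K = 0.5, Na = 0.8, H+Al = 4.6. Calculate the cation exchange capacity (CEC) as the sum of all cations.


Step 1: CEC = Ca + Mg + K + Na + (H+Al)
Step 2: CEC = 7.5 + 2.1 + 0.5 + 0.8 + 4.6
Step 3: CEC = 15.5 cmol/kg

15.5


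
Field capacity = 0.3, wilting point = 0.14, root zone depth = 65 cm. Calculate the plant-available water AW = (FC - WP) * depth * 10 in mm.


Step 1: Available water = (FC - WP) * depth * 10
Step 2: AW = (0.3 - 0.14) * 65 * 10
Step 3: AW = 0.16 * 65 * 10
Step 4: AW = 104.0 mm

104.0


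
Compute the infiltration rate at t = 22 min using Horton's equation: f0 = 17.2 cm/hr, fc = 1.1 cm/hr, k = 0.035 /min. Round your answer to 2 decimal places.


Step 1: f = fc + (f0 - fc) * exp(-k * t)
Step 2: exp(-0.035 * 22) = 0.463013
Step 3: f = 1.1 + (17.2 - 1.1) * 0.463013
Step 4: f = 1.1 + 16.1 * 0.463013
Step 5: f = 8.55 cm/hr

8.55


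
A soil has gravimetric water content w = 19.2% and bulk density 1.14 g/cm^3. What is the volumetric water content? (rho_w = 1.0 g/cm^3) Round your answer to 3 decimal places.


Step 1: theta = (w / 100) * BD / rho_w
Step 2: theta = (19.2 / 100) * 1.14 / 1.0
Step 3: theta = 0.192 * 1.14
Step 4: theta = 0.219

0.219


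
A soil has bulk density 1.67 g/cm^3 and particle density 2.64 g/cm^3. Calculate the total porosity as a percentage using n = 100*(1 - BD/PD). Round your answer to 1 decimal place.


Step 1: Formula: n = 100 * (1 - BD / PD)
Step 2: n = 100 * (1 - 1.67 / 2.64)
Step 3: n = 100 * (1 - 0.63258)
Step 4: n = 36.7%

36.7


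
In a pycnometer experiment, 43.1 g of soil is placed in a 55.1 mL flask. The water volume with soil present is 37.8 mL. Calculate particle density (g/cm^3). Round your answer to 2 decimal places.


Step 1: Volume of solids = flask volume - water volume with soil
Step 2: V_solids = 55.1 - 37.8 = 17.3 mL
Step 3: Particle density = mass / V_solids = 43.1 / 17.3 = 2.49 g/cm^3

2.49


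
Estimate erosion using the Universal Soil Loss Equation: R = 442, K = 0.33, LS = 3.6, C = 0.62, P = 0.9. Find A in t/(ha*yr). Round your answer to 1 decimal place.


Step 1: A = R * K * LS * C * P
Step 2: R * K = 442 * 0.33 = 145.86
Step 3: (R*K) * LS = 145.86 * 3.6 = 525.096
Step 4: * C * P = 525.096 * 0.62 * 0.9 = 293.0
Step 5: A = 293.0 t/(ha*yr)

293.0


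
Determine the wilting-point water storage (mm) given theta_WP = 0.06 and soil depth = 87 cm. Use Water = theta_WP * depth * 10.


Step 1: Water (mm) = theta_WP * depth * 10
Step 2: Water = 0.06 * 87 * 10
Step 3: Water = 52.2 mm

52.2


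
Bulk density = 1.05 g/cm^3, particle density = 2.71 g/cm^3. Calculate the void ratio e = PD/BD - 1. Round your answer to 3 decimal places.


Step 1: e = PD / BD - 1
Step 2: e = 2.71 / 1.05 - 1
Step 3: e = 2.58095 - 1
Step 4: e = 1.581

1.581


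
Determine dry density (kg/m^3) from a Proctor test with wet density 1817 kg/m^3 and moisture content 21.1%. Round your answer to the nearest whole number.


Step 1: Dry density = wet density / (1 + w/100)
Step 2: Dry density = 1817 / (1 + 21.1/100)
Step 3: Dry density = 1817 / 1.211
Step 4: Dry density = 1500 kg/m^3

1500


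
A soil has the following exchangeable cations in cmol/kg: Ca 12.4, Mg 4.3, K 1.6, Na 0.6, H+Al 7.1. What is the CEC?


Step 1: CEC = Ca + Mg + K + Na + (H+Al)
Step 2: CEC = 12.4 + 4.3 + 1.6 + 0.6 + 7.1
Step 3: CEC = 26.0 cmol/kg

26.0


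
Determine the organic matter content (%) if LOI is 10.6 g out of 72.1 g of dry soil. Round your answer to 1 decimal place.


Step 1: OM% = 100 * LOI / sample mass
Step 2: OM = 100 * 10.6 / 72.1
Step 3: OM = 14.7%

14.7


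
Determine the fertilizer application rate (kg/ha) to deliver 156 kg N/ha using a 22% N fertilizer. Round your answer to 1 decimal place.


Step 1: Fertilizer rate = target N / (N content / 100)
Step 2: Rate = 156 / (22 / 100)
Step 3: Rate = 156 / 0.22
Step 4: Rate = 709.1 kg/ha

709.1


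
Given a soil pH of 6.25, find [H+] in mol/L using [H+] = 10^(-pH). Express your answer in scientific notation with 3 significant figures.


Step 1: [H+] = 10^(-pH)
Step 2: [H+] = 10^(-6.25)
Step 3: [H+] = 5.62e-07 mol/L

5.62e-07


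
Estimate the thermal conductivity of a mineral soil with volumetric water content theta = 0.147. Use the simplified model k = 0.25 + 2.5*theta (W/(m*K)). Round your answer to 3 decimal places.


Step 1: k = 0.25 + 2.5 * theta
Step 2: k = 0.25 + 2.5 * 0.147
Step 3: k = 0.25 + 0.368
Step 4: k = 0.618 W/(m*K)

0.618


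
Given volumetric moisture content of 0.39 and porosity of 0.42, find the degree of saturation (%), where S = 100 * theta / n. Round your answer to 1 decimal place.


Step 1: S = 100 * theta_v / n
Step 2: S = 100 * 0.39 / 0.42
Step 3: S = 92.9%

92.9


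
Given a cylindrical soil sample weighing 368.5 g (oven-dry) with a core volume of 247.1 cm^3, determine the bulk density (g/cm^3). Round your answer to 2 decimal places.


Step 1: Identify the formula: BD = dry mass / volume
Step 2: Substitute values: BD = 368.5 / 247.1
Step 3: BD = 1.49 g/cm^3

1.49


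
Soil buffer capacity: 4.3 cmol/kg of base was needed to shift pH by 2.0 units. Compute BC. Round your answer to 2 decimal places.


Step 1: BC = change in base / change in pH
Step 2: BC = 4.3 / 2.0
Step 3: BC = 2.15 cmol/(kg*pH unit)

2.15


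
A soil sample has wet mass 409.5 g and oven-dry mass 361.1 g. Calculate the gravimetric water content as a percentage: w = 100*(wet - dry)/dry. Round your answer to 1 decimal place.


Step 1: Water mass = wet - dry = 409.5 - 361.1 = 48.4 g
Step 2: w = 100 * water mass / dry mass
Step 3: w = 100 * 48.4 / 361.1 = 13.4%

13.4


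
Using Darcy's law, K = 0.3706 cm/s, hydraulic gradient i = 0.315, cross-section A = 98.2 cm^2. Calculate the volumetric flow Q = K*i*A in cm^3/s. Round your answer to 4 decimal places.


Step 1: Apply Darcy's law: Q = K * i * A
Step 2: Q = 0.3706 * 0.315 * 98.2
Step 3: Q = 11.4638 cm^3/s

11.4638


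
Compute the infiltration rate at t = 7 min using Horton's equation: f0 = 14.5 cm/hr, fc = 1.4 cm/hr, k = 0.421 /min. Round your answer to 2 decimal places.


Step 1: f = fc + (f0 - fc) * exp(-k * t)
Step 2: exp(-0.421 * 7) = 0.052497
Step 3: f = 1.4 + (14.5 - 1.4) * 0.052497
Step 4: f = 1.4 + 13.1 * 0.052497
Step 5: f = 2.09 cm/hr

2.09


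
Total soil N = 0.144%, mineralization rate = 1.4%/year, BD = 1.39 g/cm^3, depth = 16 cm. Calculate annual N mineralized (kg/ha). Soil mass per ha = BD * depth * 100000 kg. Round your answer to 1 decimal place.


Step 1: Soil mass per ha = BD * depth * 100000 = 1.39 * 16 * 100000 = 2224000 kg
Step 2: Total N pool = soil mass * N%/100 = 2224000 * 0.144/100 = 3202.56 kg/ha
Step 3: N mineralized = N pool * rate%/100 = 3202.56 * 1.4/100 = 44.8 kg/ha/yr

44.8


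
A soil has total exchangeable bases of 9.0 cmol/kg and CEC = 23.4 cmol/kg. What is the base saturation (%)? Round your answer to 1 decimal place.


Step 1: BS = 100 * (sum of bases) / CEC
Step 2: BS = 100 * 9.0 / 23.4
Step 3: BS = 38.5%

38.5


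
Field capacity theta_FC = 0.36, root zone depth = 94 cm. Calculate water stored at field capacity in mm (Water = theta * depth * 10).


Step 1: Water (mm) = theta_FC * depth (cm) * 10
Step 2: Water = 0.36 * 94 * 10
Step 3: Water = 338.4 mm

338.4


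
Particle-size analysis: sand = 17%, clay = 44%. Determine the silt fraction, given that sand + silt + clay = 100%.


Step 1: sand + silt + clay = 100%
Step 2: silt = 100 - sand - clay
Step 3: silt = 100 - 17 - 44
Step 4: silt = 39%

39


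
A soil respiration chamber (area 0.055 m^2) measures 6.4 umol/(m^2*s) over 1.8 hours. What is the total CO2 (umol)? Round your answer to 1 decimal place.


Step 1: Convert time to seconds: 1.8 hr * 3600 = 6480.0 s
Step 2: Total = flux * area * time_s
Step 3: Total = 6.4 * 0.055 * 6480.0
Step 4: Total = 2281.0 umol

2281.0


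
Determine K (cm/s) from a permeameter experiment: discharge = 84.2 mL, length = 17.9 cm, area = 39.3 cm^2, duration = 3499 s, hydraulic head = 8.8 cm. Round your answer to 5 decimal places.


Step 1: K = Q * L / (A * t * h)
Step 2: Numerator = 84.2 * 17.9 = 1507.18
Step 3: Denominator = 39.3 * 3499 * 8.8 = 1210094.16
Step 4: K = 1507.18 / 1210094.16 = 0.00125 cm/s

0.00125


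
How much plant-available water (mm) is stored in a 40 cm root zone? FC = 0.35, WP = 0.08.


Step 1: Available water = (FC - WP) * depth * 10
Step 2: AW = (0.35 - 0.08) * 40 * 10
Step 3: AW = 0.27 * 40 * 10
Step 4: AW = 108.0 mm

108.0


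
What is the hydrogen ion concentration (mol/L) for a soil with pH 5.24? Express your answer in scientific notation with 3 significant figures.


Step 1: [H+] = 10^(-pH)
Step 2: [H+] = 10^(-5.24)
Step 3: [H+] = 5.75e-06 mol/L

5.75e-06


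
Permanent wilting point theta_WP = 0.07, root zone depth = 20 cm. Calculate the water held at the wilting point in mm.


Step 1: Water (mm) = theta_WP * depth * 10
Step 2: Water = 0.07 * 20 * 10
Step 3: Water = 14.0 mm

14.0


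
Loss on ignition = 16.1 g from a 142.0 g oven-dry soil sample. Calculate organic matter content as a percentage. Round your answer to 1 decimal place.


Step 1: OM% = 100 * LOI / sample mass
Step 2: OM = 100 * 16.1 / 142.0
Step 3: OM = 11.3%

11.3


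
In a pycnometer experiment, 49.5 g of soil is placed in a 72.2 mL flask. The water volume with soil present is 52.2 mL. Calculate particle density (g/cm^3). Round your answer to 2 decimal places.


Step 1: Volume of solids = flask volume - water volume with soil
Step 2: V_solids = 72.2 - 52.2 = 20.0 mL
Step 3: Particle density = mass / V_solids = 49.5 / 20.0 = 2.48 g/cm^3

2.48


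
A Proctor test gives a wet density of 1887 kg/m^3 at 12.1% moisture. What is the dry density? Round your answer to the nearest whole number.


Step 1: Dry density = wet density / (1 + w/100)
Step 2: Dry density = 1887 / (1 + 12.1/100)
Step 3: Dry density = 1887 / 1.121
Step 4: Dry density = 1683 kg/m^3

1683


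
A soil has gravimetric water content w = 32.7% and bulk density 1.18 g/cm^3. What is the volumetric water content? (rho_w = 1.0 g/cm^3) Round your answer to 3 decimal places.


Step 1: theta = (w / 100) * BD / rho_w
Step 2: theta = (32.7 / 100) * 1.18 / 1.0
Step 3: theta = 0.327 * 1.18
Step 4: theta = 0.386

0.386


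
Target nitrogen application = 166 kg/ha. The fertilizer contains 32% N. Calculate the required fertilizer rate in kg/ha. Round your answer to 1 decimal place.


Step 1: Fertilizer rate = target N / (N content / 100)
Step 2: Rate = 166 / (32 / 100)
Step 3: Rate = 166 / 0.32
Step 4: Rate = 518.8 kg/ha

518.8


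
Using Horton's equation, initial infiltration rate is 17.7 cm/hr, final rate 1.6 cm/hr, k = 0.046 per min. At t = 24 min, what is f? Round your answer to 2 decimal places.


Step 1: f = fc + (f0 - fc) * exp(-k * t)
Step 2: exp(-0.046 * 24) = 0.331542
Step 3: f = 1.6 + (17.7 - 1.6) * 0.331542
Step 4: f = 1.6 + 16.1 * 0.331542
Step 5: f = 6.94 cm/hr

6.94


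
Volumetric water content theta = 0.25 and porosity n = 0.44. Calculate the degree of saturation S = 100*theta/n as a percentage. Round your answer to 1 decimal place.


Step 1: S = 100 * theta_v / n
Step 2: S = 100 * 0.25 / 0.44
Step 3: S = 56.8%

56.8


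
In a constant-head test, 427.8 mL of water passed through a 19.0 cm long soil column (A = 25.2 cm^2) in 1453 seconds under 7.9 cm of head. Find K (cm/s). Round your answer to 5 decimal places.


Step 1: K = Q * L / (A * t * h)
Step 2: Numerator = 427.8 * 19.0 = 8128.2
Step 3: Denominator = 25.2 * 1453 * 7.9 = 289263.24
Step 4: K = 8128.2 / 289263.24 = 0.0281 cm/s

0.0281
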